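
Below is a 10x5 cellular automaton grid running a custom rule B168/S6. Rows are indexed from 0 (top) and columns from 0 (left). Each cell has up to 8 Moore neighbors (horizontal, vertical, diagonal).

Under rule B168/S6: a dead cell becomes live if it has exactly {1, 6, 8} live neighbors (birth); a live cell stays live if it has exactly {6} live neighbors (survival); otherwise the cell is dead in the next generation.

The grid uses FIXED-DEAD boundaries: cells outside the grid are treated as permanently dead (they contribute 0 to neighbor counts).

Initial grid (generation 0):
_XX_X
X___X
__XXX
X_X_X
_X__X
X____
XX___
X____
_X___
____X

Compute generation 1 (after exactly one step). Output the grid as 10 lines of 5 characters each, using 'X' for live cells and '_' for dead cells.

Simulating step by step:
Generation 0 (given above): 19 live cells
Generation 1: 12 live cells
(generation 1 grid is the final answer)

Answer: _____
___X_
_____
___X_
_____
___XX
__X__
_____
__XXX
XXXX_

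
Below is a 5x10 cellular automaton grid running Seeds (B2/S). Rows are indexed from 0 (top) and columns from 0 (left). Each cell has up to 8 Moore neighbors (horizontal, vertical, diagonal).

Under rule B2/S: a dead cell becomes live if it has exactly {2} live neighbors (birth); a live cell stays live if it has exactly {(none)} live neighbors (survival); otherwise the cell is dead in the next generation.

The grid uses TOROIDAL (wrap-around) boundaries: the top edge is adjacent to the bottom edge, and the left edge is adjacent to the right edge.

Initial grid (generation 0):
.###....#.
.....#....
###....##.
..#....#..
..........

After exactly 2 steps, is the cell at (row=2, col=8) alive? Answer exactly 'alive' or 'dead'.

Simulating step by step:
Generation 0 (given above): 12 live cells
Generation 1: 11 live cells
....#.....
....#.#...
...#.....#
#..#..#..#
.......##.
Generation 2: 14 live cells
...#..#.#.
..........
..#...###.
..#.#.....
#..####...

Cell (2,8) at generation 2: 1 -> alive

Answer: alive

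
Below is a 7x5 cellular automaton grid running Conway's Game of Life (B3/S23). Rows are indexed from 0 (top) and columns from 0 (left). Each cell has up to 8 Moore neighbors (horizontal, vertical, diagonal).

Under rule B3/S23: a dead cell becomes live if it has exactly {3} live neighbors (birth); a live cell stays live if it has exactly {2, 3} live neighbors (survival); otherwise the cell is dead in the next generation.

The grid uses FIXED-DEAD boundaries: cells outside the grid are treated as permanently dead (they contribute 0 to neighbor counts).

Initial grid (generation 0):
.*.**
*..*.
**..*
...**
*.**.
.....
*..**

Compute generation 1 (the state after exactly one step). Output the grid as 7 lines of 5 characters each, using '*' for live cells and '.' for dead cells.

Answer: ..***
*..*.
***.*
*...*
..***
.**.*
.....

Derivation:
Simulating step by step:
Generation 0 (given above): 16 live cells
Generation 1: 17 live cells
(generation 1 grid is the final answer)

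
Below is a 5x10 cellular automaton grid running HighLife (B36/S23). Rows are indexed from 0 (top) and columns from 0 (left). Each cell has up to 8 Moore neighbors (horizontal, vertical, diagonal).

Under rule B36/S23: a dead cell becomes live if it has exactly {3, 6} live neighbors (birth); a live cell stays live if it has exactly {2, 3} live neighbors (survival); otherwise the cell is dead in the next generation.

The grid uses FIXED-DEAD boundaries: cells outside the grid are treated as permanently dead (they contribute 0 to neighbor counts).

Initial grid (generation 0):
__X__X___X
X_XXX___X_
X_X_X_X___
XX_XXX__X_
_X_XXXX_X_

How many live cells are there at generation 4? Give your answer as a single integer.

Answer: 9

Derivation:
Simulating step by step:
Generation 0 (given above): 24 live cells
Generation 1: 14 live cells
_XX_X_____
__X_X_____
XX_____X__
X_________
XX_X__XX__
Generation 2: 11 live cells
_XX_______
X_X_______
XX________
__X___XX__
XX________
Generation 3: 9 live cells
_XX_______
XXX_______
X_X_______
__X_______
_X________
Generation 4: 9 live cells
X_X_______
X__X______
XXXX______
__X_______
__________
Population at generation 4: 9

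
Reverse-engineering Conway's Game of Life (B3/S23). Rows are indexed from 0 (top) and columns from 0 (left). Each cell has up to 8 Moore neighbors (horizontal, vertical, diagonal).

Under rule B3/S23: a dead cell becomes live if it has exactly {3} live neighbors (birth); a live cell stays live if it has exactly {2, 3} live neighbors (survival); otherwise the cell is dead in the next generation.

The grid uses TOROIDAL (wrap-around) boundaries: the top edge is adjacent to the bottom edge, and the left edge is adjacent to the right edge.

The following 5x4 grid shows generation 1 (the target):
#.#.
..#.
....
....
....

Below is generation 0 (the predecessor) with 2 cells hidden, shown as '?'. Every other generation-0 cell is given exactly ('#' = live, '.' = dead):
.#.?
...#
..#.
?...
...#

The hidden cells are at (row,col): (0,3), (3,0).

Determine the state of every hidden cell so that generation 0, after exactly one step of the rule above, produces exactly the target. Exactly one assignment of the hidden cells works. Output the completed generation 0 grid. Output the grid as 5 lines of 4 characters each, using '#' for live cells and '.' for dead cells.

Hidden generation-0 cells (in order): (0,3), (3,0).
A hidden cell only influences target cells in its own 3x3 neighborhood. Try each of the 2^2 = 4 assignments, step the completed generation 0 forward once under B3/S23, and compare with the target:
  (0,3)=. (3,0)=. -> step reproduces the target at every cell -> ACCEPT
  (0,3)=. (3,0)=# -> step gives (2,3)='#' but target has '.' -> reject
  (0,3)=# (3,0)=. -> step gives (0,0)='.' but target has '#' -> reject
  (0,3)=# (3,0)=# -> step gives (0,0)='.' but target has '#' -> reject
Unique solution: (0,3)=dead, (3,0)=dead.
Check: live-neighbor counts of every cell in the completed generation 0:
3032
2231
1112
1122
2120
Applying B3/S23 to generation 0 with these counts gives:
#.#.
..#.
....
....
....
which matches the target exactly.

Answer: .#..
...#
..#.
....
...#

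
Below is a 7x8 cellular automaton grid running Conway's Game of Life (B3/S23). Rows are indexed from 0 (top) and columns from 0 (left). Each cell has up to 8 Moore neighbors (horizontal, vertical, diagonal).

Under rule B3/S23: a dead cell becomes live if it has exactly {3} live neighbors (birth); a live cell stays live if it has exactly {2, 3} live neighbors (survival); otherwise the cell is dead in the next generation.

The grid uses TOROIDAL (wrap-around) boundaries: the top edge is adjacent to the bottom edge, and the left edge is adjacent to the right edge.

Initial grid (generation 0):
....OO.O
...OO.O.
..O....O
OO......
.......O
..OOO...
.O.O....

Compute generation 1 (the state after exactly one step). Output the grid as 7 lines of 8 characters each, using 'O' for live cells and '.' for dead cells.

Simulating step by step:
Generation 0 (given above): 16 live cells
Generation 1: 23 live cells
(generation 1 grid is the final answer)

Answer: ..O..OO.
...OO.OO
OOOO...O
OO.....O
OOOO....
..OOO...
.....O..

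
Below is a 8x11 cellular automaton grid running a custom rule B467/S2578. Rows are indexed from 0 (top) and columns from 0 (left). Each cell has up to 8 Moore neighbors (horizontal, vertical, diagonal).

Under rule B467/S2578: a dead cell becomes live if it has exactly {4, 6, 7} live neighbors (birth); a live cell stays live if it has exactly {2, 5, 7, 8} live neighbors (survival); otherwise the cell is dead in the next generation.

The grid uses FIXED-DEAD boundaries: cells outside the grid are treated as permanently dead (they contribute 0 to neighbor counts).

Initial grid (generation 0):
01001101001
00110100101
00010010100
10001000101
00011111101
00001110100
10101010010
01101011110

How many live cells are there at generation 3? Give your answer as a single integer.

Simulating step by step:
Generation 0 (given above): 40 live cells
Generation 1: 27 live cells
00000100000
00000011110
00001001100
00010011000
00001001000
00001111010
01100101000
00110110010
Generation 2: 15 live cells
00000000000
00000000010
00000000100
00010000100
00000010100
00000010100
01010110100
00010100000
Generation 3: 11 live cells
00000000000
00000000000
00000000100
00000001100
00000000100
00000101100
00001001000
00001100000
Population at generation 3: 11

Answer: 11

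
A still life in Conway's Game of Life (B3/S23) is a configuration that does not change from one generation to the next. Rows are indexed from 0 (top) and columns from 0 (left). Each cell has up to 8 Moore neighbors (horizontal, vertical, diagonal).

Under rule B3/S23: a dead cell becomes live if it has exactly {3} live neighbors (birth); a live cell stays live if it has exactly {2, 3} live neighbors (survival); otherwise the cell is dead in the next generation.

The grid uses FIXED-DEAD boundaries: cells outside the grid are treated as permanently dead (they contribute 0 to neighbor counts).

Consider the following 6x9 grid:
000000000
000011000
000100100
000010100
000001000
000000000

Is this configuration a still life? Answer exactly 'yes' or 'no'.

Answer: yes

Derivation:
Compute generation 1 and compare to generation 0 (given above):
Generation 1:
000000000
000011000
000100100
000010100
000001000
000000000
The grids are IDENTICAL -> still life.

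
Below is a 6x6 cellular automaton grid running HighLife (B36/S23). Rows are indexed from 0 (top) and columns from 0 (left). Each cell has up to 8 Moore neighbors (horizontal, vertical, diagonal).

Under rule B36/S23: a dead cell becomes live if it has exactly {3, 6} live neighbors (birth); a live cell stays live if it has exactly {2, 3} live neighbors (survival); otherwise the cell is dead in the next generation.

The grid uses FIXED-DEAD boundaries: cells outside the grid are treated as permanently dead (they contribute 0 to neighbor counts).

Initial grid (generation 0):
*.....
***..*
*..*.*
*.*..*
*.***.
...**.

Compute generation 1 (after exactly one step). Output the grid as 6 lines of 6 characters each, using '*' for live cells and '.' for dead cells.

Simulating step by step:
Generation 0 (given above): 17 live cells
Generation 1: 15 live cells
(generation 1 grid is the final answer)

Answer: *.....
*.*.*.
**.*.*
*.*..*
..*..*
..*.*.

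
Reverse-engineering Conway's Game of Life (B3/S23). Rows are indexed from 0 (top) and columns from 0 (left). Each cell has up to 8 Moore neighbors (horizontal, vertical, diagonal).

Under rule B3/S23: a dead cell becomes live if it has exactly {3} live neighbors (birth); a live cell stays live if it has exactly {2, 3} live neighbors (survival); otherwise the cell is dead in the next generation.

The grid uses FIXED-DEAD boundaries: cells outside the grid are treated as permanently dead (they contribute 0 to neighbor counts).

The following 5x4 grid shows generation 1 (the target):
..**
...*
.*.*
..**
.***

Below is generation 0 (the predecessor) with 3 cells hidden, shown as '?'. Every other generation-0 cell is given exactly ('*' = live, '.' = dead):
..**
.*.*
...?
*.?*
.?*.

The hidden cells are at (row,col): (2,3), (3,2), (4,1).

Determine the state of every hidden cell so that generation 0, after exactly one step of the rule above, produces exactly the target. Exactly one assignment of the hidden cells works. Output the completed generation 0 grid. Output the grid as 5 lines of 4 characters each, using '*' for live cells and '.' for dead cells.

Hidden generation-0 cells (in order): (2,3), (3,2), (4,1).
A hidden cell only influences target cells in its own 3x3 neighborhood. Try each of the 2^3 = 8 assignments, step the completed generation 0 forward once under B3/S23, and compare with the target:
  (2,3)=. (3,2)=. (4,1)=. -> step gives (2,1)='.' but target has '*' -> reject
  (2,3)=. (3,2)=. (4,1)=* -> step gives (2,1)='.' but target has '*' -> reject
  (2,3)=. (3,2)=* (4,1)=. -> step gives (3,1)='*' but target has '.' -> reject
  (2,3)=. (3,2)=* (4,1)=* -> step reproduces the target at every cell -> ACCEPT
  (2,3)=* (3,2)=. (4,1)=. -> step gives (2,1)='.' but target has '*' -> reject
  (2,3)=* (3,2)=. (4,1)=* -> step gives (2,1)='.' but target has '*' -> reject
  (2,3)=* (3,2)=* (4,1)=. -> step gives (3,1)='*' but target has '.' -> reject
  (2,3)=* (3,2)=* (4,1)=* -> step gives (3,2)='.' but target has '*' -> reject
Unique solution: (2,3)=dead, (3,2)=live, (4,1)=live.
Check: live-neighbor counts of every cell in the completed generation 0:
1232
1142
2343
1432
2333
Applying B3/S23 to generation 0 with these counts gives:
..**
...*
.*.*
..**
.***
which matches the target exactly.

Answer: ..**
.*.*
....
*.**
.**.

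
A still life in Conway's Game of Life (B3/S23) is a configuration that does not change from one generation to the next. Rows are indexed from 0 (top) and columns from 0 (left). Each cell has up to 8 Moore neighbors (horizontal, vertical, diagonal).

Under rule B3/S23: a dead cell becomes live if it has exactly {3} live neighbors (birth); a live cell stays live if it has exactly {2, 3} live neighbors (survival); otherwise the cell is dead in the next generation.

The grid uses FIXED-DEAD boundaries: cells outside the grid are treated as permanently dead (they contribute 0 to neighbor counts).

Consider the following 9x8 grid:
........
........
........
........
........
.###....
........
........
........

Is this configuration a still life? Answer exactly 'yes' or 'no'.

Compute generation 1 and compare to generation 0 (given above):
Generation 1:
........
........
........
........
..#.....
..#.....
..#.....
........
........
Cell (4,2) differs: gen0=0 vs gen1=1 -> NOT a still life.

Answer: no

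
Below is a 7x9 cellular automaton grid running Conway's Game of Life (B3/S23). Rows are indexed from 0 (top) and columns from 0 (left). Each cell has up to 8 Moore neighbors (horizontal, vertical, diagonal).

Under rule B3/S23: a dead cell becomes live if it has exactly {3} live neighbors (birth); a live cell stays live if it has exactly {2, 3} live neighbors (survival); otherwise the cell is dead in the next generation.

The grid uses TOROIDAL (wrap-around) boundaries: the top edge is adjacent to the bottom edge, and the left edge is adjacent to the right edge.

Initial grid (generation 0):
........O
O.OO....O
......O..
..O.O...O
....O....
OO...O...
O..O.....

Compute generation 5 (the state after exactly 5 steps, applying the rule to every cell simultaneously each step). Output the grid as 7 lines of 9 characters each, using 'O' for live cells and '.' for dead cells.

Answer: OOO..O...
.OO.OOOO.
....OO..O
..O.OO...
..OOO.O.O
...O.....
..O......

Derivation:
Simulating step by step:
Generation 0 (given above): 15 live cells
Generation 1: 25 live cells
.OOO....O
O......OO
OOO....OO
...O.O...
OO.OOO...
OO..O....
OO......O
Generation 2: 18 live cells
..O......
...O.....
.OO...OO.
...O.OO..
OO.O.O...
...OOO...
...O....O
Generation 3: 20 live cells
..OO.....
.O.O.....
..OOOOOO.
O..O.O.O.
...O.....
O..O.O...
..OO.....
Generation 4: 18 live cells
.O..O....
.O...OO..
.O...O.OO
.....O.OO
..OO..O.O
...O.....
.O.......
Generation 5: 23 live cells
(generation 5 grid is the final answer)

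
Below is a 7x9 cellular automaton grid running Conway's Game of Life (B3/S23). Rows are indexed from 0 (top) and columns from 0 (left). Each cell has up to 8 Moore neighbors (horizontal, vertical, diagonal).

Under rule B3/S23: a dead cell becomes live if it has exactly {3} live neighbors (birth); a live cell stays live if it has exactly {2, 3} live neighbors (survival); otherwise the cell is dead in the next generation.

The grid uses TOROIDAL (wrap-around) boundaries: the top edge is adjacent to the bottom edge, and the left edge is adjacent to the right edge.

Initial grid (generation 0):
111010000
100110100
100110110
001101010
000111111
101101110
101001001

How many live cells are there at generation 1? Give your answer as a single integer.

Simulating step by step:
Generation 0 (given above): 33 live cells
Generation 1: 13 live cells
001010000
100000110
010000010
001000000
010000000
101000000
000001010
Population at generation 1: 13

Answer: 13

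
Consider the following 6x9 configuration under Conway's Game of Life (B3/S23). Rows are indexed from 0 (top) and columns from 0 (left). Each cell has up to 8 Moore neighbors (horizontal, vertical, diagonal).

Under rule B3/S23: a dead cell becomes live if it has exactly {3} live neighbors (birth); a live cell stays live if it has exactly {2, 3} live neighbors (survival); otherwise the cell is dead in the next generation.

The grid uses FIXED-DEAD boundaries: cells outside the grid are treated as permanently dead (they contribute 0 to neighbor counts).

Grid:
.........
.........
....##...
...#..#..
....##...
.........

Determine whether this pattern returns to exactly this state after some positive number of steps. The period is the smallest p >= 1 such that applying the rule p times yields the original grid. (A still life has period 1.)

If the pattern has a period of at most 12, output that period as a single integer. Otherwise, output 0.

Simulating and comparing each generation to the original:
Gen 0 (original, given above): 6 live cells
Gen 1: 6 live cells, MATCHES original -> period = 1

Answer: 1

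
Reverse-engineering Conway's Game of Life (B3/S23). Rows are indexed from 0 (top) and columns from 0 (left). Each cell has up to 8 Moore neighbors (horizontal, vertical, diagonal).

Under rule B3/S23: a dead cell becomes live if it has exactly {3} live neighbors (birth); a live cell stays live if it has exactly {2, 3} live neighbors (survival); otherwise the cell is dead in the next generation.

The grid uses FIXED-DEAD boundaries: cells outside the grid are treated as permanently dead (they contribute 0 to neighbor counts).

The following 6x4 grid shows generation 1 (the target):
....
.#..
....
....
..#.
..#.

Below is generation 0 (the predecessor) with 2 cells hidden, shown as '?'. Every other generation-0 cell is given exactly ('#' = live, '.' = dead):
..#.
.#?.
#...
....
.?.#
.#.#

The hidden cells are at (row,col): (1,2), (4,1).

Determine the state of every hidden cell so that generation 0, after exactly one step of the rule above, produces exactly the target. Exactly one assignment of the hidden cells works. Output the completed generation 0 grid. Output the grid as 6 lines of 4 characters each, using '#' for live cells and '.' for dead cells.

Hidden generation-0 cells (in order): (1,2), (4,1).
A hidden cell only influences target cells in its own 3x3 neighborhood. Try each of the 2^2 = 4 assignments, step the completed generation 0 forward once under B3/S23, and compare with the target:
  (1,2)=. (4,1)=. -> step reproduces the target at every cell -> ACCEPT
  (1,2)=. (4,1)=# -> step gives (4,2)='.' but target has '#' -> reject
  (1,2)=# (4,1)=. -> step gives (0,1)='#' but target has '.' -> reject
  (1,2)=# (4,1)=# -> step gives (0,1)='#' but target has '.' -> reject
Unique solution: (1,2)=dead, (4,1)=dead.
Check: live-neighbor counts of every cell in the completed generation 0:
1211
2221
1210
1111
1131
1031
Applying B3/S23 to generation 0 with these counts gives:
....
.#..
....
....
..#.
..#.
which matches the target exactly.

Answer: ..#.
.#..
#...
....
...#
.#.#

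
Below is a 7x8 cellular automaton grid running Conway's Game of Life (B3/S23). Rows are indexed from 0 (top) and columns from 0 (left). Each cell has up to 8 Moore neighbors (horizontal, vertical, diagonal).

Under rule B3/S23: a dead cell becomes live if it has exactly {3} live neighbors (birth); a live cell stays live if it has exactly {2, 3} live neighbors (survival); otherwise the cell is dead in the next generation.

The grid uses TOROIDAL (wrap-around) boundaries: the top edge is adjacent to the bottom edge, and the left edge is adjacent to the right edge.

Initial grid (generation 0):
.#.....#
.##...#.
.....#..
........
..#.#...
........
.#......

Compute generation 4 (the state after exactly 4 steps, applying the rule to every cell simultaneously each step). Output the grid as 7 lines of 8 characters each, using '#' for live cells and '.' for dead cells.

Answer: ........
#.##...#
#.#.....
.#......
........
........
........

Derivation:
Simulating step by step:
Generation 0 (given above): 9 live cells
Generation 1: 6 live cells
.#......
###...#.
........
........
........
........
#.......
Generation 2: 6 live cells
..#....#
###.....
.#......
........
........
........
........
Generation 3: 7 live cells
#.#.....
#.#.....
###.....
........
........
........
........
Generation 4: 7 live cells
(generation 4 grid is the final answer)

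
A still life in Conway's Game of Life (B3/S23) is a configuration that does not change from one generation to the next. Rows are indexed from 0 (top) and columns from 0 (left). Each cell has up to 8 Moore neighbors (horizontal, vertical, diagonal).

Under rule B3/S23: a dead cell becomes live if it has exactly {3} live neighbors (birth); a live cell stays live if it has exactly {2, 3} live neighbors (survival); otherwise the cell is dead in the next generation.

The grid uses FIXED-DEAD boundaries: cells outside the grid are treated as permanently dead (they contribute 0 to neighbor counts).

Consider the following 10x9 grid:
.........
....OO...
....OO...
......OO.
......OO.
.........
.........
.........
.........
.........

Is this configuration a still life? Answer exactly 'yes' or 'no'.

Answer: no

Derivation:
Compute generation 1 and compare to generation 0 (given above):
Generation 1:
.........
....OO...
....O....
.......O.
......OO.
.........
.........
.........
.........
.........
Cell (2,5) differs: gen0=1 vs gen1=0 -> NOT a still life.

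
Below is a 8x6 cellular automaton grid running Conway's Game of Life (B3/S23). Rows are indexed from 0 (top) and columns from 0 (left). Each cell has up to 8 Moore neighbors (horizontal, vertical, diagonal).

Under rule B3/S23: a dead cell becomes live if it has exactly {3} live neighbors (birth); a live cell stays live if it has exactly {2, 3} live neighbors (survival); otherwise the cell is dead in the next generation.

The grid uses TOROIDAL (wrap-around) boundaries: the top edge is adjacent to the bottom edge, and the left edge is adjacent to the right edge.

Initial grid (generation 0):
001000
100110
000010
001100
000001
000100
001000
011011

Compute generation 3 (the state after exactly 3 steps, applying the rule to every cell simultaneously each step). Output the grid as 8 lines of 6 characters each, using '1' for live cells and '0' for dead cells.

Answer: 001100
101000
001000
000100
000100
010010
111100
100010

Derivation:
Simulating step by step:
Generation 0 (given above): 14 live cells
Generation 1: 18 live cells
101000
000111
001011
000110
001110
000000
011010
011000
Generation 2: 16 live cells
101011
111000
001000
000000
001010
010010
011100
100000
Generation 3: 15 live cells
(generation 3 grid is the final answer)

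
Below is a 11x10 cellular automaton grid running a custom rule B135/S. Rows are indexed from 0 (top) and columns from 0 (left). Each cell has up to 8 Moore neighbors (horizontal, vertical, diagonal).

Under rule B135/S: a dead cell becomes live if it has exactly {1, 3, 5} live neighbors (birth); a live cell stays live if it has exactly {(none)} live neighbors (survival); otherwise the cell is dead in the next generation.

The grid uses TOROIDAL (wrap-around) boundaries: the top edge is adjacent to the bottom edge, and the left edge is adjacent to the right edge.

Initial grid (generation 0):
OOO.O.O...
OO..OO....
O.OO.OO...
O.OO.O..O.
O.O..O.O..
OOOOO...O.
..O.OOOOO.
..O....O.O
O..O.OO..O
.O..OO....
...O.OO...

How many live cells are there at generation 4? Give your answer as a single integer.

Simulating step by step:
Generation 0 (given above): 49 live cells
Generation 1: 31 live cells
..........
..OO.....O
........O.
....O.OO..
....O.O.OO
.....OOO..
OO........
OO...O..O.
.OO.....O.
O.OO..O.O.
O...O....O
Generation 2: 34 live cells
O..O.O...O
OO..O..O..
OO.O...O..
O........O
O.........
O.OO....OO
.....O.O.O
...OO.O...
...O.....O
.O.....O.O
.O.O..O...
Generation 3: 32 live cells
......O...
...O..O.O.
..O..O..O.
...OO.OO..
....O..OO.
.O...O....
O.O...O...
.....O..O.
OOO.O...O.
.....O..O.
O...O...OO
Generation 4: 34 live cells
.OO..O..O.
.O...O....
.O.....O..
.O........
OO.O.....O
......OO..
.O.O.O..O.
OOOO...O..
.....O.O..
...OO.OO..
.O.O.O.O..
Population at generation 4: 34

Answer: 34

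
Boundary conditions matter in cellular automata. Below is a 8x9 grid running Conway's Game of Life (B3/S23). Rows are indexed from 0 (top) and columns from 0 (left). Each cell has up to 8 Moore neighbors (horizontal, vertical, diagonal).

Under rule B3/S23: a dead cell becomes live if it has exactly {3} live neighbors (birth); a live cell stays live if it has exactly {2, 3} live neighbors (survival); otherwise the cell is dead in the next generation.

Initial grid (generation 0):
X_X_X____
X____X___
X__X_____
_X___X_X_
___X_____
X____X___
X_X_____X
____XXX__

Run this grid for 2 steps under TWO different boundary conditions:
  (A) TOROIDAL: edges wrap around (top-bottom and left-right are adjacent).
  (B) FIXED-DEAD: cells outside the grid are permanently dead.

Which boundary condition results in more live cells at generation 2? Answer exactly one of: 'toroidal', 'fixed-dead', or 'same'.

Answer: toroidal

Derivation:
Under TOROIDAL boundary, generation 2:
_XX____X_
________X
_XX_X__XX
XX__X__X_
XX_X_X___
_X______X
____X____
__X___X_X
Population = 23

Under FIXED-DEAD boundary, generation 2:
_________
X_XXXX___
XXX_X____
_X__X____
___X_X___
_________
_____X___
_____X___
Population = 15

Comparison: toroidal=23, fixed-dead=15 -> toroidal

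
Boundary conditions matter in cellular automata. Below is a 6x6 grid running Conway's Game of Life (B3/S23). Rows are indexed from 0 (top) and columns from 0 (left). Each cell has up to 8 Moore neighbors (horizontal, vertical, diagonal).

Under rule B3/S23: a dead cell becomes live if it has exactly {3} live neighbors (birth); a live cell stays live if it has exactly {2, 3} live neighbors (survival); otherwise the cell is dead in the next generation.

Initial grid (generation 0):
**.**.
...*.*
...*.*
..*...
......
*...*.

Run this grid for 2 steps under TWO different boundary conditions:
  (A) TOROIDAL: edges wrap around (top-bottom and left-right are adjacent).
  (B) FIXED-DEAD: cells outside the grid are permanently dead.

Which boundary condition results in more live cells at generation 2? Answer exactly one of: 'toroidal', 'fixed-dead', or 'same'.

Answer: toroidal

Derivation:
Under TOROIDAL boundary, generation 2:
......
*.....
..***.
......
......
*..***
Population = 8

Under FIXED-DEAD boundary, generation 2:
..***.
......
..***.
......
......
......
Population = 6

Comparison: toroidal=8, fixed-dead=6 -> toroidal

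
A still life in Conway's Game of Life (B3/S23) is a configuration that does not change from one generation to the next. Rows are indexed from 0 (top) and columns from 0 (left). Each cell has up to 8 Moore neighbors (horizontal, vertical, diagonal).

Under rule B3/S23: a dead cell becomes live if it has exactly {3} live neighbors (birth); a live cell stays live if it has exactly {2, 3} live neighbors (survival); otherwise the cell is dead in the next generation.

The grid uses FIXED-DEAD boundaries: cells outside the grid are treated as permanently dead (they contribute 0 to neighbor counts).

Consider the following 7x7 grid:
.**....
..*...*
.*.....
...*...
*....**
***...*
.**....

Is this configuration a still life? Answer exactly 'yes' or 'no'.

Answer: no

Derivation:
Compute generation 1 and compare to generation 0 (given above):
Generation 1:
.**....
..*....
..*....
.......
*.*..**
*.*..**
*.*....
Cell (1,6) differs: gen0=1 vs gen1=0 -> NOT a still life.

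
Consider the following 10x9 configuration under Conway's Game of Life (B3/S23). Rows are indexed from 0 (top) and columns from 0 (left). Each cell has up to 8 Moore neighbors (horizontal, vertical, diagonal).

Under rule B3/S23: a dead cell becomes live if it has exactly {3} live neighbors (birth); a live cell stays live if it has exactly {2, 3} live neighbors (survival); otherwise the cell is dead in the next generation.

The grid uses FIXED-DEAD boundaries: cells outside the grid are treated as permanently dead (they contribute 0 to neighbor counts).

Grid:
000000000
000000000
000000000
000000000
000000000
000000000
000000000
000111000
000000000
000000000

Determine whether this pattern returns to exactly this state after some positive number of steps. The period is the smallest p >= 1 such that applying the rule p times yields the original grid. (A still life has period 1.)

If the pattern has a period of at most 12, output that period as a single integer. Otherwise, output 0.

Simulating and comparing each generation to the original:
Gen 0 (original, given above): 3 live cells
Gen 1: 3 live cells, differs from original
Gen 2: 3 live cells, MATCHES original -> period = 2

Answer: 2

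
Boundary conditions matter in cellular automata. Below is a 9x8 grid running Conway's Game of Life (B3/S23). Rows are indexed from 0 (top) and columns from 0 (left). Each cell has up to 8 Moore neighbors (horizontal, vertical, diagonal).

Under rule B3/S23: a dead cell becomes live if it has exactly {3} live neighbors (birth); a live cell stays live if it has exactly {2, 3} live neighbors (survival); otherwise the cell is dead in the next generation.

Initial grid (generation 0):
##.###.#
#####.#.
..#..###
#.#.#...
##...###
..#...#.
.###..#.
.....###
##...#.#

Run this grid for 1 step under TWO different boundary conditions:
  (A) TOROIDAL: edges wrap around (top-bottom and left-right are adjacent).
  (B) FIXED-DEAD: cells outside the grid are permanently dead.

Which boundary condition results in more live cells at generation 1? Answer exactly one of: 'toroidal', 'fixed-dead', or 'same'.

Answer: fixed-dead

Derivation:
Under TOROIDAL boundary, generation 1:
........
........
......#.
..###...
#.##.##.
...#....
.###....
....##..
.##.....
Population = 17

Under FIXED-DEAD boundary, generation 1:
#....##.
#.......
#.....##
#.###...
#.##.###
#..#....
.###....
#...##.#
.....#.#
Population = 28

Comparison: toroidal=17, fixed-dead=28 -> fixed-dead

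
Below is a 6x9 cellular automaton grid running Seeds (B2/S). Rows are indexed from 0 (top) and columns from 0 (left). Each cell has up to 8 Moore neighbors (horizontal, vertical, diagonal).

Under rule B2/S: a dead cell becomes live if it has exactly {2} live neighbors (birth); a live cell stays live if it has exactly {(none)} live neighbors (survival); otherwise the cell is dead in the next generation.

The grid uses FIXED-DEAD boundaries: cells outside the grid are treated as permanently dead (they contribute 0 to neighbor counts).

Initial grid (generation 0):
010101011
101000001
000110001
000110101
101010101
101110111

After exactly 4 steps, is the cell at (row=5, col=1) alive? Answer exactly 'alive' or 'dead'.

Simulating step by step:
Generation 0 (given above): 27 live cells
Generation 1: 7 live cells
100010100
000001100
010000000
010000000
000000000
000000000
Generation 2: 11 live cells
000000010
110010010
101001100
101000000
000000000
000000000
Generation 3: 13 live cells
110000101
001100001
000010010
000101100
010000000
000000000
Generation 4: 12 live cells
000100000
100011100
000000001
001000010
001011100
000000000

Cell (5,1) at generation 4: 0 -> dead

Answer: dead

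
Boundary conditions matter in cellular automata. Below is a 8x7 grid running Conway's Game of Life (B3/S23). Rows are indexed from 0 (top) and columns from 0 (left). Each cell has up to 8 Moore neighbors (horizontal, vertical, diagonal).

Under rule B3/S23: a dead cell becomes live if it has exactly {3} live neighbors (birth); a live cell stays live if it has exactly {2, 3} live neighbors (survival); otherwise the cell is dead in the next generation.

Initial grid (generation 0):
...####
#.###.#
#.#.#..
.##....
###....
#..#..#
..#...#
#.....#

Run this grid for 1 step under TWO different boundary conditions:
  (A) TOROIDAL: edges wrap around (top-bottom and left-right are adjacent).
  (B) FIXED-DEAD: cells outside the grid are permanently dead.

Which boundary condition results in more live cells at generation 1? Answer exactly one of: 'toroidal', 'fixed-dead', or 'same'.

Under TOROIDAL boundary, generation 1:
.##....
#.#....
#...###
.......
...#..#
...#..#
.#...#.
#..##..
Population = 17

Under FIXED-DEAD boundary, generation 1:
..#...#
..#...#
#...##.
.......
#..#...
#..#...
.#...##
.......
Population = 14

Comparison: toroidal=17, fixed-dead=14 -> toroidal

Answer: toroidal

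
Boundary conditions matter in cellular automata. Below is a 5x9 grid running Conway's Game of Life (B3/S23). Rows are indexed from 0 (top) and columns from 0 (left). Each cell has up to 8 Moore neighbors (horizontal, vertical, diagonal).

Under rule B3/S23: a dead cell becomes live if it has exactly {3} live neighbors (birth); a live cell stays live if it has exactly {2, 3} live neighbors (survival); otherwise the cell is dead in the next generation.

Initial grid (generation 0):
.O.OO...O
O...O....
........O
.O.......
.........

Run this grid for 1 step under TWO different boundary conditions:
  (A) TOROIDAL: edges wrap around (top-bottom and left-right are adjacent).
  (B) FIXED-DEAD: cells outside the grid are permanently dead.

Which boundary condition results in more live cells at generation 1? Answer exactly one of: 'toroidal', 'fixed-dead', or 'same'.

Under TOROIDAL boundary, generation 1:
O..OO....
O..OO...O
O........
.........
O.O......
Population = 10

Under FIXED-DEAD boundary, generation 1:
...OO....
...OO....
.........
.........
.........
Population = 4

Comparison: toroidal=10, fixed-dead=4 -> toroidal

Answer: toroidal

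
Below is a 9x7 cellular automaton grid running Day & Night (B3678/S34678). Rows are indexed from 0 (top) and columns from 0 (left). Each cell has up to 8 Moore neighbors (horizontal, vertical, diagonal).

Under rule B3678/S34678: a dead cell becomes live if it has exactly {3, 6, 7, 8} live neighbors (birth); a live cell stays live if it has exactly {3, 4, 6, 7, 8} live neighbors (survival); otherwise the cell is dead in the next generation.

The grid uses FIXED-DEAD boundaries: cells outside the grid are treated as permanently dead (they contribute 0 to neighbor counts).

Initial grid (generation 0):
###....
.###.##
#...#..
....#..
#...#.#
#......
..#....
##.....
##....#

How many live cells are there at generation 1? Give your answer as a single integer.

Simulating step by step:
Generation 0 (given above): 21 live cells
Generation 1: 18 live cells
.###...
..###..
.##.#..
...#...
.....#.
.#.....
#......
###....
##.....
Population at generation 1: 18

Answer: 18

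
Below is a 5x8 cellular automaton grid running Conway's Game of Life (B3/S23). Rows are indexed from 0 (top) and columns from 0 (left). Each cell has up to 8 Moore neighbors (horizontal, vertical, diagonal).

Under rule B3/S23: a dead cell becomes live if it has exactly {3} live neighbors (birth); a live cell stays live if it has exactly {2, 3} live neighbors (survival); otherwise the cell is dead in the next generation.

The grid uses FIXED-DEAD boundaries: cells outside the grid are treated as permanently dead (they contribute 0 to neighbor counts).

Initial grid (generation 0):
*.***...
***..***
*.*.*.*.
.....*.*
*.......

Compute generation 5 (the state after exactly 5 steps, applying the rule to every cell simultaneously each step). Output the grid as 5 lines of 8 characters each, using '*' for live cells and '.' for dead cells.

Answer: ........
........
**.*....
*...*...
.*..*...

Derivation:
Simulating step by step:
Generation 0 (given above): 17 live cells
Generation 1: 16 live cells
*.*****.
*.....**
*.***...
.*...**.
........
Generation 2: 19 live cells
.*.*****
*.....**
*.***..*
.*****..
........
Generation 3: 11 live cells
....**.*
*.......
*......*
.*...*..
..***...
Generation 4: 10 live cells
........
......*.
**......
.****...
..***...
Generation 5: 7 live cells
(generation 5 grid is the final answer)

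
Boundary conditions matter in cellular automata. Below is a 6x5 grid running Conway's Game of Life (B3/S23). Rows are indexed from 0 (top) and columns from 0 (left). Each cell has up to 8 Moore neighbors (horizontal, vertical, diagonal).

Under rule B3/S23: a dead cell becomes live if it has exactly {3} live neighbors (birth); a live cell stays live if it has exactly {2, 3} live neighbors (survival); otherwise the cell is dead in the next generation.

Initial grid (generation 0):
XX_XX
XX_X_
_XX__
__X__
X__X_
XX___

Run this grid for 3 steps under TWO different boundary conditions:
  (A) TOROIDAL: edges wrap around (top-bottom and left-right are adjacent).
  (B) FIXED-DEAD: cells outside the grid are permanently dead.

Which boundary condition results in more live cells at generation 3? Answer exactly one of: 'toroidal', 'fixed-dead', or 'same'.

Under TOROIDAL boundary, generation 3:
_X__X
_____
_X_XX
X_X_X
X___X
X____
Population = 11

Under FIXED-DEAD boundary, generation 3:
_XXX_
_XXX_
_XX__
_XXX_
X__X_
XXX__
Population = 16

Comparison: toroidal=11, fixed-dead=16 -> fixed-dead

Answer: fixed-dead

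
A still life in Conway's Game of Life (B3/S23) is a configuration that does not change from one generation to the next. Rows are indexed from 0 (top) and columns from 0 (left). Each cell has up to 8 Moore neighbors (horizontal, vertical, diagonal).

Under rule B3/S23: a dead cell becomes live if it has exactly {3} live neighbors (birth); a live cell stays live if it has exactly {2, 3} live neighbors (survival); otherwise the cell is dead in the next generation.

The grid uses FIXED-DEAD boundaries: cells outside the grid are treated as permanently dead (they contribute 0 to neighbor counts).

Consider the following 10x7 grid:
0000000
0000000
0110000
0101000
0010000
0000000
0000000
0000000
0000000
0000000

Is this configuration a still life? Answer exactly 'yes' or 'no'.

Compute generation 1 and compare to generation 0 (given above):
Generation 1:
0000000
0000000
0110000
0101000
0010000
0000000
0000000
0000000
0000000
0000000
The grids are IDENTICAL -> still life.

Answer: yes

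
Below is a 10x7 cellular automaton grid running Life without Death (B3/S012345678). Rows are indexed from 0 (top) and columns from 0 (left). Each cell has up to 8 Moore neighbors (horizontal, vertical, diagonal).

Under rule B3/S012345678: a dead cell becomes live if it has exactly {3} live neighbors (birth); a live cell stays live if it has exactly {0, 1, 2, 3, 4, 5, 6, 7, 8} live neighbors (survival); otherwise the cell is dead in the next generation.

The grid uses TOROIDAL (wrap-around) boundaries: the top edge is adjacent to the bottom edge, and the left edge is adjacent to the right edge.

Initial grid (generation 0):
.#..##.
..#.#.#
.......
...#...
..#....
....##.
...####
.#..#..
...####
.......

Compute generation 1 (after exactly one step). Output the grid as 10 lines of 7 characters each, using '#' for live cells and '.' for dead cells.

Answer: .#.###.
..###.#
...#...
...#...
..###..
....###
...####
###.#..
...####
...#..#

Derivation:
Simulating step by step:
Generation 0 (given above): 20 live cells
Generation 1: 30 live cells
(generation 1 grid is the final answer)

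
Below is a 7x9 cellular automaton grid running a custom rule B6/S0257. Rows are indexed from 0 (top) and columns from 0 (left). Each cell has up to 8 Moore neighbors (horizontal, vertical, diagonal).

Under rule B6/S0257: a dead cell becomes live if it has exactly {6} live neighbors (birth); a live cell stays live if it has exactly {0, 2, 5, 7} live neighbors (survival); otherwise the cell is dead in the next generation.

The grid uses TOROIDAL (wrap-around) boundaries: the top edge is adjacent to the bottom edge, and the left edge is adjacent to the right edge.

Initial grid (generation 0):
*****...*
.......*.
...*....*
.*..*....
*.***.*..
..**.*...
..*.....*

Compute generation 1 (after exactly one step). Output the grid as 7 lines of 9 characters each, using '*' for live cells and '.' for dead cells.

Simulating step by step:
Generation 0 (given above): 21 live cells
Generation 1: 8 live cells
(generation 1 grid is the final answer)

Answer: .........
.......*.
.........
.*.......
...*.....
...*.*...
..**....*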